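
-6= -6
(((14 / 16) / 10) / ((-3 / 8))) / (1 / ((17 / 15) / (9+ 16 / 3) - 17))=3.95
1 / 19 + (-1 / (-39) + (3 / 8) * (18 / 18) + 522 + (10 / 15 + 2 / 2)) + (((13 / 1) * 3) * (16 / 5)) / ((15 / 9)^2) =140554841 / 247000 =569.05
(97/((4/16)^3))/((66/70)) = 217280/33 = 6584.24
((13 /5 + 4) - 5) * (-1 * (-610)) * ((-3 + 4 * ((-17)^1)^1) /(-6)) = 34648 /3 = 11549.33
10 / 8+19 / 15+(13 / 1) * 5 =4051 / 60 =67.52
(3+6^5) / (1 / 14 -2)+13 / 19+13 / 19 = -689504 / 171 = -4032.19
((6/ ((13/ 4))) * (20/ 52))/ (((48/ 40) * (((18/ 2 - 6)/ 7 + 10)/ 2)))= 1400/ 12337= 0.11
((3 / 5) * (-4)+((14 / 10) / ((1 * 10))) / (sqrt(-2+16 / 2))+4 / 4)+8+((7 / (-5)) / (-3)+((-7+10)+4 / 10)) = 7 * sqrt(6) / 300+157 / 15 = 10.52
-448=-448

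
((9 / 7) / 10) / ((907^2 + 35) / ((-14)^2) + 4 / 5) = 63 / 2057102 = 0.00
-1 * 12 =-12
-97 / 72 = -1.35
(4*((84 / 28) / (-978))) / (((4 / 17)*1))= -17 / 326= -0.05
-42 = -42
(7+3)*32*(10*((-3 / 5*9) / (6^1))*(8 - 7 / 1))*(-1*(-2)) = -5760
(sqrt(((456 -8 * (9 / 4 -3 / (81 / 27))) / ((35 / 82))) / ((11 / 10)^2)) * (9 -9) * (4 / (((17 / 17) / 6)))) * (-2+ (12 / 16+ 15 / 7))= 0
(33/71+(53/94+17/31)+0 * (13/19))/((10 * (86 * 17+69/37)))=12072101/112059997220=0.00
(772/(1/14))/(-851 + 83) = -1351/96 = -14.07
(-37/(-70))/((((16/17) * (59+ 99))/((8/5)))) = 629/110600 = 0.01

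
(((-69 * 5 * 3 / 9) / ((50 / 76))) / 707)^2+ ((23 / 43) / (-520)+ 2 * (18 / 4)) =506306634637 / 55883118200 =9.06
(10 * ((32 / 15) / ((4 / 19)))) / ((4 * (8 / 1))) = 19 / 6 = 3.17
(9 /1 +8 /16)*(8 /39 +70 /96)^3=3764950453 /485941248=7.75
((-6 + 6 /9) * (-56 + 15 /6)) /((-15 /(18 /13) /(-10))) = 3424 /13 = 263.38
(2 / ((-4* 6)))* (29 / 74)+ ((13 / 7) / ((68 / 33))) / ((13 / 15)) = 106439 / 105672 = 1.01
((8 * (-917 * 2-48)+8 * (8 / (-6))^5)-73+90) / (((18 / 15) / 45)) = -91566725 / 162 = -565226.70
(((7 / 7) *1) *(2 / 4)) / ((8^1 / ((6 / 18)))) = 1 / 48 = 0.02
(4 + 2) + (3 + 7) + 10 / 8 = 69 / 4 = 17.25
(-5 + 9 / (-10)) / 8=-59 / 80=-0.74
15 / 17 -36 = -597 / 17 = -35.12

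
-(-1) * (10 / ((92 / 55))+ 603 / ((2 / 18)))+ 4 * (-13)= 247525 / 46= 5380.98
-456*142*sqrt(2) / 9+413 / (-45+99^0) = -21584*sqrt(2) / 3- 413 / 44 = -10184.18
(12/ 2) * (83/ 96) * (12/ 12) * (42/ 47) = 1743/ 376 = 4.64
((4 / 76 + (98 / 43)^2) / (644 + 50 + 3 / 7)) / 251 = 1290275 / 42863719541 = 0.00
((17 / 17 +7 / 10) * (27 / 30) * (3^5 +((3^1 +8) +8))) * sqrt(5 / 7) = 20043 * sqrt(35) / 350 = 338.79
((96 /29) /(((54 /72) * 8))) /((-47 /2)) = -32 /1363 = -0.02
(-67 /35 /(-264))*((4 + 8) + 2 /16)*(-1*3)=-6499 /24640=-0.26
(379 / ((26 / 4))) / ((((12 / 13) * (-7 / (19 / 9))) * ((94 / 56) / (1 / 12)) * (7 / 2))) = -7201 / 26649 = -0.27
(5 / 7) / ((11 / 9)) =45 / 77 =0.58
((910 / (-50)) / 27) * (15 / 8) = -91 / 72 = -1.26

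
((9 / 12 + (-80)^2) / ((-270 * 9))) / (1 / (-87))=742487 / 3240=229.16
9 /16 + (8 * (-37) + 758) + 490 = 15241 /16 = 952.56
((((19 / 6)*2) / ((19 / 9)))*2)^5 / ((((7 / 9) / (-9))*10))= -314928 / 35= -8997.94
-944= -944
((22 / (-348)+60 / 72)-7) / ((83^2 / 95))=-51490 / 599343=-0.09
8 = 8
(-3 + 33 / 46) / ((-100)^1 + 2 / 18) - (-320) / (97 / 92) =1217553425 / 4011338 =303.53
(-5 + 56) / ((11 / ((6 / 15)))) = 102 / 55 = 1.85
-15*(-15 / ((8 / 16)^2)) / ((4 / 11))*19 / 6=15675 / 2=7837.50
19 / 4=4.75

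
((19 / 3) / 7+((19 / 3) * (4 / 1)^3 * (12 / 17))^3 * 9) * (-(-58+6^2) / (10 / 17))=239240769153793 / 30345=7884026006.06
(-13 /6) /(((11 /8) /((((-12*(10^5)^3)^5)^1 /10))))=431308800000000000000000000000000000000000000000000000000000000000000000000000000 /11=39209890909090909090909090000000000000000000000000000000000000000000000000000000.00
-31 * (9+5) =-434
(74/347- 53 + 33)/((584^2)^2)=-3433/20181380356096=-0.00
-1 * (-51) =51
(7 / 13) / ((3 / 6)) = 14 / 13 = 1.08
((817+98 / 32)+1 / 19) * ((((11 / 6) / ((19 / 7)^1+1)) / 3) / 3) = 6399085 / 142272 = 44.98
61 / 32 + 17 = 605 / 32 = 18.91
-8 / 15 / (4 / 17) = -34 / 15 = -2.27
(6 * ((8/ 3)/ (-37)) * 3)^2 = 1.68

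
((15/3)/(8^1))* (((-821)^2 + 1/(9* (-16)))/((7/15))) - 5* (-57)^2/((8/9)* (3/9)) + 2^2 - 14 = 2279146055/2688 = 847896.60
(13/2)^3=2197/8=274.62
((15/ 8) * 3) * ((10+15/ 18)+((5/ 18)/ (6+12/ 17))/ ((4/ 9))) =149475/ 2432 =61.46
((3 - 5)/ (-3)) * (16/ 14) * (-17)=-272/ 21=-12.95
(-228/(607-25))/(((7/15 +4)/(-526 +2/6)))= 299630/6499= 46.10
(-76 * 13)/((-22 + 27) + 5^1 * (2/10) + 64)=-494/35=-14.11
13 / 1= 13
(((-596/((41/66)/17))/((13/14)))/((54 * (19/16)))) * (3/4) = -6241312/30381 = -205.43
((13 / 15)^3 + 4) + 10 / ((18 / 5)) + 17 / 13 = 383311 / 43875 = 8.74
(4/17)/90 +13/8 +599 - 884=-1734239/6120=-283.37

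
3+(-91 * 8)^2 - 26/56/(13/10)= 529986.64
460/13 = 35.38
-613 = -613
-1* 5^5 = -3125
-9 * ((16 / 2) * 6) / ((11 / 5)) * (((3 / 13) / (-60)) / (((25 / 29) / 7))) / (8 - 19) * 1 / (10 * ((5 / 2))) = -21924 / 983125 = -0.02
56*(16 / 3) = 896 / 3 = 298.67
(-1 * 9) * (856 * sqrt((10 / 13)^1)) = -7704 * sqrt(130) / 13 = -6756.85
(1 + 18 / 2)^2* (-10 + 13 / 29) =-27700 / 29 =-955.17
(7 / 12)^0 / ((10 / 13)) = 13 / 10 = 1.30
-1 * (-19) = 19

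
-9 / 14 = -0.64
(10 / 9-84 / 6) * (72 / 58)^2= -576 / 29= -19.86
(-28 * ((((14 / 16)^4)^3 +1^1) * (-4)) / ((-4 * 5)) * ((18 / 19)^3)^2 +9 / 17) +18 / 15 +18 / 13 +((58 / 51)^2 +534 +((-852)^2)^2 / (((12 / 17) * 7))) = 1593827257121740854558530392837547 / 14945595816208635002880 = 106641934970.11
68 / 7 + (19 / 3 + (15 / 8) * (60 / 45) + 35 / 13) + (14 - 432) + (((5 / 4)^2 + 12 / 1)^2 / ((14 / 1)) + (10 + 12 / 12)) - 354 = -101564233 / 139776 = -726.62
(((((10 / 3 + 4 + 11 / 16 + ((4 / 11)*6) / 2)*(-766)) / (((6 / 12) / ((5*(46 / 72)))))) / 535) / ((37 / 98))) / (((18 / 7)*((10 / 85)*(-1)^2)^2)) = -4201012073573 / 677274048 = -6202.82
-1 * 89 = -89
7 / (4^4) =7 / 256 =0.03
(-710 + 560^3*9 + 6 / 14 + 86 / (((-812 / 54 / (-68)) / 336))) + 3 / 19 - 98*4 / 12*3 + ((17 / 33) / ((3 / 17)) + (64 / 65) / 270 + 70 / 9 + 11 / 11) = 588480023774916464 / 372296925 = 1580673876.84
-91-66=-157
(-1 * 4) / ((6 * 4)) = -1 / 6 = -0.17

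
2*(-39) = -78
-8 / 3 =-2.67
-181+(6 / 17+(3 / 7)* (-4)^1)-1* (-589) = 48390 / 119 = 406.64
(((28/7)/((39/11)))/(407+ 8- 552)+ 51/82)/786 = 268885/344367036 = 0.00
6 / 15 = 2 / 5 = 0.40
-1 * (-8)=8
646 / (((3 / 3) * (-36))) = -323 / 18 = -17.94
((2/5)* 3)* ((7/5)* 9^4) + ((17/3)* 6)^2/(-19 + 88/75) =366258894/33425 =10957.63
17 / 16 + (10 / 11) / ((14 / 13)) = 1.91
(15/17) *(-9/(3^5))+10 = 1525/153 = 9.97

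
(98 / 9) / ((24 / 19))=931 / 108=8.62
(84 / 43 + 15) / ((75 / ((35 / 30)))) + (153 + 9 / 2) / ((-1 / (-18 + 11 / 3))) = 2427096 / 1075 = 2257.76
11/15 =0.73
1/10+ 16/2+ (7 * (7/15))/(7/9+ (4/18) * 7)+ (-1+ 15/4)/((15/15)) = 12.25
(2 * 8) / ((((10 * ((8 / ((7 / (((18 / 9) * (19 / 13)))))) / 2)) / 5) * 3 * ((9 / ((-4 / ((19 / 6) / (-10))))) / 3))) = 7280 / 1083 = 6.72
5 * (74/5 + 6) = 104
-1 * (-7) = 7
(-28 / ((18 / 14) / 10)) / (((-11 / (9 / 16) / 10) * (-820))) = -245 / 1804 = -0.14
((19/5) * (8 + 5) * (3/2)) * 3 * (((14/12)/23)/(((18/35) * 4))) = 12103/2208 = 5.48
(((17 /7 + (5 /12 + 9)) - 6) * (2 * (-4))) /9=-982 /189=-5.20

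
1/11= 0.09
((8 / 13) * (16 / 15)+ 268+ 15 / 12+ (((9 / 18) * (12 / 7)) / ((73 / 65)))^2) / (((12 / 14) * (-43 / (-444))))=2038391374379 / 625571310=3258.45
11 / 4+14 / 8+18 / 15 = 57 / 10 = 5.70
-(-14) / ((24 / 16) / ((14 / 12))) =98 / 9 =10.89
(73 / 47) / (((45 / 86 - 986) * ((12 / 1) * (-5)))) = 3139 / 119498910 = 0.00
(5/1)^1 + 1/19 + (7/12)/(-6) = 6779/1368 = 4.96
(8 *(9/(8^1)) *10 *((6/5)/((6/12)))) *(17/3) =1224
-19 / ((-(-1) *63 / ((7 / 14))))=-0.15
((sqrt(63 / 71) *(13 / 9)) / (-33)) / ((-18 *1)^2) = -13 *sqrt(497) / 2277396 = -0.00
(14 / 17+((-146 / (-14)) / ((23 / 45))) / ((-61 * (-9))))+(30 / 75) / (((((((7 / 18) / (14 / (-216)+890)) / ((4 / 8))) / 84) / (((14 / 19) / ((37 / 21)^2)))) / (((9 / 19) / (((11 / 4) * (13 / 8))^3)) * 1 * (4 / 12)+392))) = 863104194505995970247581 / 241281150397978691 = 3577172.08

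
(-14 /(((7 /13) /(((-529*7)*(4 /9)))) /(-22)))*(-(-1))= -8472464 /9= -941384.89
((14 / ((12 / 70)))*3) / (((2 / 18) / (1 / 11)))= 2205 / 11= 200.45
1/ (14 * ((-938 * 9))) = -0.00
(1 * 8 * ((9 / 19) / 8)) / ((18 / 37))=37 / 38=0.97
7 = 7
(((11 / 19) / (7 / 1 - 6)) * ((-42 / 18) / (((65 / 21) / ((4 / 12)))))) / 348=-539 / 1289340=-0.00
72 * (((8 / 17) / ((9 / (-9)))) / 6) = -96 / 17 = -5.65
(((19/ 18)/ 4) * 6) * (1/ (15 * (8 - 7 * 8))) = -0.00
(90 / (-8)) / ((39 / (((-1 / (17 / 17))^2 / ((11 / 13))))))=-15 / 44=-0.34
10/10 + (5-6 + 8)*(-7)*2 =-97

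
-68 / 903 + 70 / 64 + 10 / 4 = 101669 / 28896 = 3.52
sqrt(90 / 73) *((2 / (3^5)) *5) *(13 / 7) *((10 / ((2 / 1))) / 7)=0.06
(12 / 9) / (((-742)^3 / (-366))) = 61 / 51064811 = 0.00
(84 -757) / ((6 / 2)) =-673 / 3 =-224.33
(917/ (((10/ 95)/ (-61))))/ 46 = -1062803/ 92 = -11552.21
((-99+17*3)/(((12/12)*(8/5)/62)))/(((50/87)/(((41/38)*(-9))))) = 2985579/95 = 31427.15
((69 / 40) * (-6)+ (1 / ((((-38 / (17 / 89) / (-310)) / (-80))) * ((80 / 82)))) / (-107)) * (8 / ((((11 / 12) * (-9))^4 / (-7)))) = 118747091456 / 1072884939885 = 0.11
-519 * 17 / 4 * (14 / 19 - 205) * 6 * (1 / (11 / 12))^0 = 102726189 / 38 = 2703320.76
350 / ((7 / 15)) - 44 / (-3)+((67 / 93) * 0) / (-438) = 2294 / 3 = 764.67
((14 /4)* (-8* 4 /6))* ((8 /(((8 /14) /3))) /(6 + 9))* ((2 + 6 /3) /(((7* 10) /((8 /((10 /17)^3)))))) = -1100512 /9375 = -117.39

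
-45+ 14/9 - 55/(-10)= -683/18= -37.94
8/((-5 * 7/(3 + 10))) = -104/35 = -2.97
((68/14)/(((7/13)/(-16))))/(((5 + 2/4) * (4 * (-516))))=884/69531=0.01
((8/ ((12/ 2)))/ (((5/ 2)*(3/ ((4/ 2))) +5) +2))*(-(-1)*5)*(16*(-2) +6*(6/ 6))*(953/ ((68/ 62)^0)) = -1982240/ 129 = -15366.20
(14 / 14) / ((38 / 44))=22 / 19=1.16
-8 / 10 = -4 / 5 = -0.80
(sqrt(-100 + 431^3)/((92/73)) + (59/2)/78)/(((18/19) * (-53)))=-1387 * sqrt(80062891)/87768 - 1121/148824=-141.41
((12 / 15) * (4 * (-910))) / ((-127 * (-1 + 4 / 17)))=-3808 / 127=-29.98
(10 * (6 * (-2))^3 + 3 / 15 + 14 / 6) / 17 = -259162 / 255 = -1016.32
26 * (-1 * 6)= -156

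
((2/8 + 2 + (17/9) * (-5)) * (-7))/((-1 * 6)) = -1813/216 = -8.39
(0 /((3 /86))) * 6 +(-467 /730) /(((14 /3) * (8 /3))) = -4203 /81760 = -0.05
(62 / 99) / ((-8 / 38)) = -589 / 198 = -2.97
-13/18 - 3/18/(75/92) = -0.93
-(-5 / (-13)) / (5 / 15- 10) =0.04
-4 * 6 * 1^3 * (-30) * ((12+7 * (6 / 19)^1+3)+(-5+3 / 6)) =173880 / 19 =9151.58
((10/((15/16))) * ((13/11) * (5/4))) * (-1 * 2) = -1040/33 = -31.52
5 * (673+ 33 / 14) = 47275 / 14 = 3376.79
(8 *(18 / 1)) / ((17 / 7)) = 59.29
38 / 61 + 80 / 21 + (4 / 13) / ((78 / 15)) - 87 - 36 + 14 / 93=-794318123 / 6711159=-118.36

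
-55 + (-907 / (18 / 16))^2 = 52645081 / 81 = 649939.27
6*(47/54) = 47/9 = 5.22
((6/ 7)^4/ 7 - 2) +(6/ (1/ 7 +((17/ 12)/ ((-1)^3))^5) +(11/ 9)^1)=-2607853491767/ 1465763730921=-1.78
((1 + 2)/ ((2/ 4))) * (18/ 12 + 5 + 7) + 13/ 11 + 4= 948/ 11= 86.18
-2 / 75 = -0.03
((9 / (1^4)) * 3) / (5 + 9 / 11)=297 / 64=4.64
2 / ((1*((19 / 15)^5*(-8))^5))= -252511682940423488616943359375 / 1524965305356387770967811854835695616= -0.00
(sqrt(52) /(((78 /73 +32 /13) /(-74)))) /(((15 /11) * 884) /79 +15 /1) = -61026394 * sqrt(13) /44044125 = -5.00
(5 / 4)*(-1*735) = -3675 / 4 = -918.75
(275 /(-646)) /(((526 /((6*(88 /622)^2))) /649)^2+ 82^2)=-390728691365760 /6213472819906273879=-0.00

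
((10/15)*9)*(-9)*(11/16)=-297/8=-37.12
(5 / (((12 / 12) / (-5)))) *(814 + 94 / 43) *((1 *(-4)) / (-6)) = -1754800 / 129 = -13603.10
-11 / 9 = -1.22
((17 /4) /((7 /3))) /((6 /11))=3.34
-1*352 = -352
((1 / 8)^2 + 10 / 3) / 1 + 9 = 2371 / 192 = 12.35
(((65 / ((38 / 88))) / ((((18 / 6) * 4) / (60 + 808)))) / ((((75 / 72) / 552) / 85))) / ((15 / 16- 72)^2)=795156217856 / 8187537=97117.88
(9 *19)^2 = 29241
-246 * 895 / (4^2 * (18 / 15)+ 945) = -366950 / 1607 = -228.34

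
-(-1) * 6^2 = 36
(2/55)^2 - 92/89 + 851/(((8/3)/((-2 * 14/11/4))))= -439616277/2153800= -204.11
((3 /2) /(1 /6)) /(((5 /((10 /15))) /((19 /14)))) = 57 /35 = 1.63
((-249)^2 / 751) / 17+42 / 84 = 136769 / 25534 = 5.36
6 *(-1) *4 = -24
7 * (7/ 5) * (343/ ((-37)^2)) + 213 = 1474792/ 6845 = 215.46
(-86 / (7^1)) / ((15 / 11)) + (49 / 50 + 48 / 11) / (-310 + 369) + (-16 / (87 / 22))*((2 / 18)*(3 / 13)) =-6953972351 / 770719950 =-9.02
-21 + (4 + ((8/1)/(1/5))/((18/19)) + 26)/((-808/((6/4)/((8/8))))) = -51229/2424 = -21.13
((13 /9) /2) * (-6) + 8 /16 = -23 /6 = -3.83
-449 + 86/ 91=-40773/ 91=-448.05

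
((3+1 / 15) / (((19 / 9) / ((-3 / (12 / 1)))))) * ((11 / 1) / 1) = -759 / 190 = -3.99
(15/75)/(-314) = -1/1570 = -0.00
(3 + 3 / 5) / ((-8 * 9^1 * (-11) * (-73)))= -1 / 16060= -0.00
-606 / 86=-303 / 43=-7.05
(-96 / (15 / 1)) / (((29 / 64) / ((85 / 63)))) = -34816 / 1827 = -19.06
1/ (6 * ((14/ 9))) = 3/ 28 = 0.11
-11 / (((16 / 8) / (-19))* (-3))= -209 / 6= -34.83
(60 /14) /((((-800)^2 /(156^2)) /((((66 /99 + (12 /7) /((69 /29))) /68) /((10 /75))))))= 305721 /12261760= 0.02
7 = 7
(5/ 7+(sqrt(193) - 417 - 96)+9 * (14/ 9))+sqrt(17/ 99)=-483.98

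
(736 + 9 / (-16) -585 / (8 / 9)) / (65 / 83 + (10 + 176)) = 102671 / 248048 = 0.41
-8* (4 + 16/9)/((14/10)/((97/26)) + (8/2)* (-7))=100880/60291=1.67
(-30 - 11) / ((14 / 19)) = -779 / 14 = -55.64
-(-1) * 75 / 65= 1.15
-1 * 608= -608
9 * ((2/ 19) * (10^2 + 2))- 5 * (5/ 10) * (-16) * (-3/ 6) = 76.63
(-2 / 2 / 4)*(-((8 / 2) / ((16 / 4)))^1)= 1 / 4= 0.25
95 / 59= 1.61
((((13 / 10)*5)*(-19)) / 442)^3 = -6859 / 314432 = -0.02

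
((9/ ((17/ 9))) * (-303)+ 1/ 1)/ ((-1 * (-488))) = -12263/ 4148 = -2.96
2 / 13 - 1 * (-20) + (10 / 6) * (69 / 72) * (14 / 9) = 95353 / 4212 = 22.64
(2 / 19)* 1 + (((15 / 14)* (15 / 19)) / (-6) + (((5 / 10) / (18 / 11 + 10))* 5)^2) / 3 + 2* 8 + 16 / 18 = 1330653887 / 78446592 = 16.96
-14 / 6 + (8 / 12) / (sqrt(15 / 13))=-7 / 3 + 2*sqrt(195) / 45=-1.71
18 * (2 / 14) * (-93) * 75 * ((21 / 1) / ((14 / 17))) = -3201525 / 7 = -457360.71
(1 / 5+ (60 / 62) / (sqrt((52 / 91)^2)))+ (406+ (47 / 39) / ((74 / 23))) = 91315288 / 223665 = 408.27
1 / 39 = 0.03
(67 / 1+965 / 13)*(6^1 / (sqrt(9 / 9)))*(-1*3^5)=-2676888 / 13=-205914.46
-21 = -21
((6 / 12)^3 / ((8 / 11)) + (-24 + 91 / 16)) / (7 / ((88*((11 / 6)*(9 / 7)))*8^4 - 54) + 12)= -3452241627 / 2283654944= -1.51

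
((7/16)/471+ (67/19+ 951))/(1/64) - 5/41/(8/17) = 179314253383/2935272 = 61089.48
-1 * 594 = -594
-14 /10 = -1.40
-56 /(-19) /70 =4 /95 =0.04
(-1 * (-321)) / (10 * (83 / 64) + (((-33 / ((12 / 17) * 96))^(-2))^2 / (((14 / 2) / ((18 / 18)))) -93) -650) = -29308812473248 / 66423364619165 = -0.44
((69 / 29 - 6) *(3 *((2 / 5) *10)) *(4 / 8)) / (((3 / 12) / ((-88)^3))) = 59217566.90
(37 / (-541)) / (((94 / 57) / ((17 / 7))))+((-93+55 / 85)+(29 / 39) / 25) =-545332089821 / 5900335350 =-92.42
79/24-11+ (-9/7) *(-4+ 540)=-117071/168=-696.85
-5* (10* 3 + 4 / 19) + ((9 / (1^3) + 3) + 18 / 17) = -44572 / 323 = -137.99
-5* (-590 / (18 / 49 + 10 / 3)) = 216825 / 272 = 797.15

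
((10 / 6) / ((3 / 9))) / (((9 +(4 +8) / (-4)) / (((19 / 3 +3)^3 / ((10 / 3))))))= 5488 / 27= 203.26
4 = 4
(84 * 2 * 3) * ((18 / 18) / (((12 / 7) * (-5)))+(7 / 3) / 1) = 5586 / 5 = 1117.20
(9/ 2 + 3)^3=3375/ 8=421.88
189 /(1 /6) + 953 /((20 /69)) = 88437 /20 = 4421.85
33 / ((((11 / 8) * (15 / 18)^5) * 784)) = 11664 / 153125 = 0.08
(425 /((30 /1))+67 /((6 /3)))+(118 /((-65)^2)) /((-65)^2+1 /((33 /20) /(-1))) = 84225027557 /1766958375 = 47.67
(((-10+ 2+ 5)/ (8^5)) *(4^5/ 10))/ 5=-3/ 1600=-0.00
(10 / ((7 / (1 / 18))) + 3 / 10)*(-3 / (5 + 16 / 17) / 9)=-4063 / 190890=-0.02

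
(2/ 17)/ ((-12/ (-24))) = 4/ 17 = 0.24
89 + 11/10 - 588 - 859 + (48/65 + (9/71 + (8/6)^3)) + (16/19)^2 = -121718363467/89964810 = -1352.96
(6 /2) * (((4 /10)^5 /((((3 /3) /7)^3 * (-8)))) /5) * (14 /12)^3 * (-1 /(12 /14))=823543 /1687500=0.49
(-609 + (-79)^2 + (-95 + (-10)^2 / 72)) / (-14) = -99691 / 252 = -395.60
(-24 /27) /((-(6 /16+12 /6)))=64 /171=0.37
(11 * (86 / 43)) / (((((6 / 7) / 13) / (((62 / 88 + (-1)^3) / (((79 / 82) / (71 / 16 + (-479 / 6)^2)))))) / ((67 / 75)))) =-2984535147503 / 5119200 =-583008.12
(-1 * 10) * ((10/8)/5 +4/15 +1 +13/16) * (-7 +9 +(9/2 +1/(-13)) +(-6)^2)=-47429/48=-988.10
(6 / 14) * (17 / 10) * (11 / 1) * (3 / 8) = 1683 / 560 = 3.01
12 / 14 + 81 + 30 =783 / 7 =111.86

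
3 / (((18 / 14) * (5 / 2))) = 14 / 15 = 0.93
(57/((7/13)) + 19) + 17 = 993/7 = 141.86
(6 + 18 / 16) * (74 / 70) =2109 / 280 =7.53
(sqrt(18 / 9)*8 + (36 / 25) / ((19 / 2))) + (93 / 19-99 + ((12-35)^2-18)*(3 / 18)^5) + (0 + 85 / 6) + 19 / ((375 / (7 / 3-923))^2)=8*sqrt(2) + 80341659589 / 2308500000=46.12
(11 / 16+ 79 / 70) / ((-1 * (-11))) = 1017 / 6160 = 0.17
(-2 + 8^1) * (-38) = -228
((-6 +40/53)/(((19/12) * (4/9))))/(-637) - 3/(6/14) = -6.99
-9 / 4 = -2.25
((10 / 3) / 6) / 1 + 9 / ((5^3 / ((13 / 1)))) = 1678 / 1125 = 1.49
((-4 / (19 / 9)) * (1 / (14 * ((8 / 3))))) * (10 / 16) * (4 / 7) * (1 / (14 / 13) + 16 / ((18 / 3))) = -6795 / 104272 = -0.07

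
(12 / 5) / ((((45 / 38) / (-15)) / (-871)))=132392 / 5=26478.40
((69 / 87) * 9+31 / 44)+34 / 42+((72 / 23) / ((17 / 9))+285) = 3094025117 / 10477236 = 295.31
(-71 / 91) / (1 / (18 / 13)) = -1278 / 1183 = -1.08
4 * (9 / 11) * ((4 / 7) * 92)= 13248 / 77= 172.05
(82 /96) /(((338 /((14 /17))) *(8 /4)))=0.00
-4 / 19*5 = -1.05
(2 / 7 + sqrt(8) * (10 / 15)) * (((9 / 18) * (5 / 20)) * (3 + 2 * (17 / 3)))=43 / 84 + 43 * sqrt(2) / 18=3.89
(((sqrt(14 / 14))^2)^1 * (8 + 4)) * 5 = 60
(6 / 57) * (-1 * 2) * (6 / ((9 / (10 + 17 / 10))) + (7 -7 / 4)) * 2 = -5.49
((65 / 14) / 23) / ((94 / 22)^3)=86515 / 33431006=0.00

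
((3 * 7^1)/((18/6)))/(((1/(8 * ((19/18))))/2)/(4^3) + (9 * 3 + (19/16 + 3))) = 9728/43343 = 0.22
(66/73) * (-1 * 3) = -198/73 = -2.71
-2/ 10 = -0.20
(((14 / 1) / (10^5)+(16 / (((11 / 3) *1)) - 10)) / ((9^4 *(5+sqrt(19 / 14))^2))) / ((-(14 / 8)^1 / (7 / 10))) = 889677901 / 54910603687500 - 21699461 *sqrt(266) / 49419543318750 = 0.00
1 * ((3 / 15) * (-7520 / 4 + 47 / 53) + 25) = -92968 / 265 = -350.82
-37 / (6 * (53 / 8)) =-0.93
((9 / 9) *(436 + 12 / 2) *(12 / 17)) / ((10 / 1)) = 156 / 5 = 31.20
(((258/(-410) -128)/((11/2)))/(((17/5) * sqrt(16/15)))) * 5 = -131845 * sqrt(15)/15334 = -33.30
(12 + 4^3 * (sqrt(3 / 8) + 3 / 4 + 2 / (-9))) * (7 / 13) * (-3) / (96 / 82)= -29561 / 468 - 287 * sqrt(6) / 13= -117.24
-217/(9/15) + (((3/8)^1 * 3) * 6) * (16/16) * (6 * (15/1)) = 1475/6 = 245.83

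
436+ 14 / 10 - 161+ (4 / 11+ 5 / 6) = 91607 / 330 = 277.60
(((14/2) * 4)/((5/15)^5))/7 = 972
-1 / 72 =-0.01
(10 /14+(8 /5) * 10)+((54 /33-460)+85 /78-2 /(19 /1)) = -50286031 /114114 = -440.66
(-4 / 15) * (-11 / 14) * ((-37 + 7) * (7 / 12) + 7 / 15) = -803 / 225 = -3.57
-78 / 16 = -39 / 8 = -4.88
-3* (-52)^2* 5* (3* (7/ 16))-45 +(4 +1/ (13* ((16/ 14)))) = -53275.93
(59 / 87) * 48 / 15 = 944 / 435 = 2.17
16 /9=1.78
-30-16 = -46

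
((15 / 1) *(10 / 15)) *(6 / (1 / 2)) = 120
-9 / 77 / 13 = -9 / 1001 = -0.01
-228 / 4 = -57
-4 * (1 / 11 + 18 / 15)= -5.16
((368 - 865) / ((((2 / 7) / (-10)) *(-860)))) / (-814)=3479 / 140008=0.02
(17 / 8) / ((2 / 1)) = 17 / 16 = 1.06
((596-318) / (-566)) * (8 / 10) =-556 / 1415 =-0.39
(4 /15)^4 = 256 /50625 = 0.01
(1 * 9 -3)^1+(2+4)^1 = 12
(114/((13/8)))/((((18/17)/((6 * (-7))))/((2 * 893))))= -64610336/13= -4970025.85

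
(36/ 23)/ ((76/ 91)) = 819/ 437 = 1.87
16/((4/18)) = 72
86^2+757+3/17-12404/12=363095/51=7119.51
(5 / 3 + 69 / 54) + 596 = 10781 / 18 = 598.94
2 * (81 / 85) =162 / 85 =1.91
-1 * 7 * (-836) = 5852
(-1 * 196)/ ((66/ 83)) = -8134/ 33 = -246.48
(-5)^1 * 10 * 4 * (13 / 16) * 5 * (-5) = 8125 / 2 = 4062.50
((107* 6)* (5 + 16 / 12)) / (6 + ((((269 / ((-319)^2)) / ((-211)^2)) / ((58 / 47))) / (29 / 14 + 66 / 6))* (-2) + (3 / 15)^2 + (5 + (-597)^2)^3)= 2444008698710150550 / 27214454754300069403881066400867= 0.00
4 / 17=0.24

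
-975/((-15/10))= 650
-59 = -59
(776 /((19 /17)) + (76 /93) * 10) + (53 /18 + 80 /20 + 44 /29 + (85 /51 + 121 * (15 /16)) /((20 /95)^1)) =12374021669 /9838656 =1257.69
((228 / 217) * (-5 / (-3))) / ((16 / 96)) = 2280 / 217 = 10.51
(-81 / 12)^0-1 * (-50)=51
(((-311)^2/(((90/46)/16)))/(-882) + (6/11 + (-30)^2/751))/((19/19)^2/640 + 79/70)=-791.98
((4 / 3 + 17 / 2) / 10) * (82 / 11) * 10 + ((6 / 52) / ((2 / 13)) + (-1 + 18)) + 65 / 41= 92.64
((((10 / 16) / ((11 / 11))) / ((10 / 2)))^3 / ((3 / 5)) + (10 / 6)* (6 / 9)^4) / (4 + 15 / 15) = 8273 / 124416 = 0.07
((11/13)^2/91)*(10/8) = 605/61516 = 0.01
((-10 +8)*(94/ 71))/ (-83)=188/ 5893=0.03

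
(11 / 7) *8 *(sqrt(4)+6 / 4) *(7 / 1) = 308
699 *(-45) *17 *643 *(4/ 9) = -152815380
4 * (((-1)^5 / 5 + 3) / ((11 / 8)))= 448 / 55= 8.15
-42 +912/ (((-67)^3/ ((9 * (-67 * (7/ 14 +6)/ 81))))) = -563638/ 13467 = -41.85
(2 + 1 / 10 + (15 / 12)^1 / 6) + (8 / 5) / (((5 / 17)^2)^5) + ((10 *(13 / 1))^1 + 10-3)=387234080839333 / 1171875000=330439.75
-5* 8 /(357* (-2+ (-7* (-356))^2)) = -0.00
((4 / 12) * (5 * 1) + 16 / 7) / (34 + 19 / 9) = 249 / 2275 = 0.11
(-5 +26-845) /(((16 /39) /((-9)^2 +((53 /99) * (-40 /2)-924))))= 113168263 /66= 1714670.65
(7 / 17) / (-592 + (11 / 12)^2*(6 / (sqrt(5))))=-11934720 / 17158468543-20328*sqrt(5) / 17158468543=-0.00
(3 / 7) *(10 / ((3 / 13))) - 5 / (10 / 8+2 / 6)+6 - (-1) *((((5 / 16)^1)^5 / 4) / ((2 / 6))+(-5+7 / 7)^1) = 9715254939 / 557842432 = 17.42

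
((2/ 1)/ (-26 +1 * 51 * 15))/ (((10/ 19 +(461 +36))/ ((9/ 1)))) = 0.00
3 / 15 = 1 / 5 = 0.20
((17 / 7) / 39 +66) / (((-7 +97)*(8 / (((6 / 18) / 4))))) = 3607 / 471744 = 0.01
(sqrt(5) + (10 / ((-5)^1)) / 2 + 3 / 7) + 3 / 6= -1 / 14 + sqrt(5)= 2.16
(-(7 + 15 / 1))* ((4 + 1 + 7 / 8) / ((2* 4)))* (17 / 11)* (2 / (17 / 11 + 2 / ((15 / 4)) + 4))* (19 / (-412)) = 147345 / 388928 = 0.38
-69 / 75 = -23 / 25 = -0.92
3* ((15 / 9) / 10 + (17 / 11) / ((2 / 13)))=337 / 11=30.64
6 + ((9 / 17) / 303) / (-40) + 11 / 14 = 3262279 / 480760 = 6.79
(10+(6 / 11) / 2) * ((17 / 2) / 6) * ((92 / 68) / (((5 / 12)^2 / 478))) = 14907864 / 275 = 54210.41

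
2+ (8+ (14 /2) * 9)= 73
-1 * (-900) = 900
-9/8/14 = -9/112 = -0.08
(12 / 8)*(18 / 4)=27 / 4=6.75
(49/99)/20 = 49/1980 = 0.02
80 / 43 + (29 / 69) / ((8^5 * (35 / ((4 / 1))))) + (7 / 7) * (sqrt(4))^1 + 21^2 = 378442015967 / 850698240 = 444.86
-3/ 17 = -0.18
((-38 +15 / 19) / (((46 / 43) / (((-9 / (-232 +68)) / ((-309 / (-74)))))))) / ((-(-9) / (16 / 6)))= -0.14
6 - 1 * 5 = 1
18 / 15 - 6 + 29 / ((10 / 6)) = 63 / 5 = 12.60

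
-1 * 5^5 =-3125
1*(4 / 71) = 4 / 71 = 0.06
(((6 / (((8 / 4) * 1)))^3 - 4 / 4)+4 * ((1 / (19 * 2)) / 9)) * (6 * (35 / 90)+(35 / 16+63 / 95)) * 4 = 26286568 / 48735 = 539.38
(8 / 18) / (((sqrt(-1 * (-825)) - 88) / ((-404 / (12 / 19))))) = 38380 * sqrt(33) / 186813+61408 / 16983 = 4.80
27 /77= 0.35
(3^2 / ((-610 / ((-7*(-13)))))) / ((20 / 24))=-2457 / 1525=-1.61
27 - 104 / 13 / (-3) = 89 / 3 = 29.67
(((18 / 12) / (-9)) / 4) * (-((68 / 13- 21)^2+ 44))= 16487 / 1352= 12.19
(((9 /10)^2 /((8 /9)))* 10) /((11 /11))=729 /80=9.11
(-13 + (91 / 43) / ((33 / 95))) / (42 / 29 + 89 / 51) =-4832386 / 2233979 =-2.16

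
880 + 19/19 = 881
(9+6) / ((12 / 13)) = 65 / 4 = 16.25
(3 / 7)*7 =3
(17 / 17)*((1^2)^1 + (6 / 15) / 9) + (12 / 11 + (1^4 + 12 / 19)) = 35428 / 9405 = 3.77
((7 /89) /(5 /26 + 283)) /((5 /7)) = 1274 /3276535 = 0.00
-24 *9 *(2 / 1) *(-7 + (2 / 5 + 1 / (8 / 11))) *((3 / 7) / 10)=96.74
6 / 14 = 0.43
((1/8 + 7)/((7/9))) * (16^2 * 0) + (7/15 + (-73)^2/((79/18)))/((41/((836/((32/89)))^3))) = 9263716320995050783/24875520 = 372402921466.37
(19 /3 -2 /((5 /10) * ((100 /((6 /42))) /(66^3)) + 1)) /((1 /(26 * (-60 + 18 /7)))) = -501709132 /77497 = -6473.92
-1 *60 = -60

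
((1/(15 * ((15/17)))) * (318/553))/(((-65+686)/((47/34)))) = 0.00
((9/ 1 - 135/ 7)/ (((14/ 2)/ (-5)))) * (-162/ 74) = -29160/ 1813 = -16.08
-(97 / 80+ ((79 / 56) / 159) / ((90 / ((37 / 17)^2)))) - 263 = -7648735529 / 28949130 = -264.21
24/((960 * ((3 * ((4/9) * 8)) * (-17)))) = -3/21760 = -0.00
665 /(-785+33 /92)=-61180 /72187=-0.85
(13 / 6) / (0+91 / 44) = 22 / 21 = 1.05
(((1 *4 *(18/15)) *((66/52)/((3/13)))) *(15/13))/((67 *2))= 198/871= 0.23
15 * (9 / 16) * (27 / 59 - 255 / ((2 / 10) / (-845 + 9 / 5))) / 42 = 2854338615 / 13216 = 215975.98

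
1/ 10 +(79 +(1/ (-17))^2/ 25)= 1142997/ 14450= 79.10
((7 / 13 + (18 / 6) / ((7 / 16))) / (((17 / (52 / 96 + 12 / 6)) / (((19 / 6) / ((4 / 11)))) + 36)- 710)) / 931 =-451583 / 38271748606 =-0.00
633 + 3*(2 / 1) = 639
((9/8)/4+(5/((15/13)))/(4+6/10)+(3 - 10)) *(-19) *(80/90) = 242345/2484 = 97.56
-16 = -16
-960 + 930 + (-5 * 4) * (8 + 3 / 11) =-2150 / 11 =-195.45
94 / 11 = 8.55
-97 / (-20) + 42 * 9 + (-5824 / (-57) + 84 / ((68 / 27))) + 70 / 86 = 432663739 / 833340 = 519.19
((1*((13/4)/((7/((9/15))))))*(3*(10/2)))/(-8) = -117/224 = -0.52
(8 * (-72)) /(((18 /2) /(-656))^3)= 223052180.54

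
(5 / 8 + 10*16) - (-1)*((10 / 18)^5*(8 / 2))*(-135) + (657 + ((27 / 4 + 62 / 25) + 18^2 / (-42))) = 790.56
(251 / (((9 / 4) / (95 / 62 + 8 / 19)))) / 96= 192517 / 84816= 2.27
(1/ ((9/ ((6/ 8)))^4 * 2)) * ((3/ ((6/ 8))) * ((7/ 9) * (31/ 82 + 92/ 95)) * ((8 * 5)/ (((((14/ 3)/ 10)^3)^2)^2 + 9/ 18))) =13067716552734375/ 1617503391076096528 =0.01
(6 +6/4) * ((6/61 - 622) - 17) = -4791.76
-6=-6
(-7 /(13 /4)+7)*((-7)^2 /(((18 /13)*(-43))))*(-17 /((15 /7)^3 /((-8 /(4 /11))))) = -22000363 /145125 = -151.60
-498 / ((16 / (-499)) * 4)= 124251 / 32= 3882.84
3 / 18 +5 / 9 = 13 / 18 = 0.72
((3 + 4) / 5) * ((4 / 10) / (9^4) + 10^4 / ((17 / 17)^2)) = 2296350014 / 164025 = 14000.00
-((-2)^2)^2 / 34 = -8 / 17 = -0.47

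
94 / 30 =47 / 15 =3.13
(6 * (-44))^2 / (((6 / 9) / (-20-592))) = -63980928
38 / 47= 0.81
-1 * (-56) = 56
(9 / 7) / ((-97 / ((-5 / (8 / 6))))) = 135 / 2716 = 0.05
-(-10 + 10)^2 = 0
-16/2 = -8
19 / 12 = 1.58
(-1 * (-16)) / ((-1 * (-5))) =16 / 5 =3.20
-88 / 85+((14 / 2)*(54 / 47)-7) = 29 / 3995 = 0.01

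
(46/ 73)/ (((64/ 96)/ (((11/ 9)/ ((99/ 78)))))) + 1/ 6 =1415/ 1314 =1.08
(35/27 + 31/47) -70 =-86348/1269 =-68.04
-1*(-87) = 87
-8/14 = -4/7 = -0.57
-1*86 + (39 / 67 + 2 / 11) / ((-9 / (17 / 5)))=-2861761 / 33165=-86.29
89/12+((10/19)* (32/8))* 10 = 6491/228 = 28.47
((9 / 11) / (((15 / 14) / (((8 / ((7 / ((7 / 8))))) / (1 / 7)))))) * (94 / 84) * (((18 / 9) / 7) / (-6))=-47 / 165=-0.28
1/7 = 0.14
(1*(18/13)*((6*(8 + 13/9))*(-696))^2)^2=783957709370327040000/169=4638803014025603786.98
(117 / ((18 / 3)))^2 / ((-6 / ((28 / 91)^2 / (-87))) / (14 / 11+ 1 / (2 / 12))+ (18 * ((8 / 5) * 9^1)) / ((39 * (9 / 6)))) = 351520 / 704939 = 0.50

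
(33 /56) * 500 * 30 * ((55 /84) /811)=1134375 /158956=7.14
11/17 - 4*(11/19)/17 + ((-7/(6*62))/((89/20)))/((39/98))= 52154605/104265369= 0.50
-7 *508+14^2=-3360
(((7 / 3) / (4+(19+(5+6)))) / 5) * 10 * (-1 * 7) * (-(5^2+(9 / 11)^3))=1666196 / 67881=24.55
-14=-14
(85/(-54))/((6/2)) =-85/162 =-0.52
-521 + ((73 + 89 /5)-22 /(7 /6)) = -15717 /35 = -449.06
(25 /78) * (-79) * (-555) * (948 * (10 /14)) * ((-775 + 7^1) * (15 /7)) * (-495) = 4937929128000000 /637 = 7751851064364.21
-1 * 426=-426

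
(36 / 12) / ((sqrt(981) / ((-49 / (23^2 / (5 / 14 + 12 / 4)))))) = -329*sqrt(109) / 115322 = -0.03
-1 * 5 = -5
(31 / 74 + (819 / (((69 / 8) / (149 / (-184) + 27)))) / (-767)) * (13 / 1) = -36.71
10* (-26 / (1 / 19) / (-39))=380 / 3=126.67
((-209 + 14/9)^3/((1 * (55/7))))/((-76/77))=318881286787/277020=1151112.87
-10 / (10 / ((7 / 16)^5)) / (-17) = 16807 / 17825792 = 0.00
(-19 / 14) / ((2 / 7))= -19 / 4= -4.75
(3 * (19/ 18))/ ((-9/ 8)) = -76/ 27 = -2.81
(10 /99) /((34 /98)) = 490 /1683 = 0.29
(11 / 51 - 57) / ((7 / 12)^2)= -139008 / 833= -166.88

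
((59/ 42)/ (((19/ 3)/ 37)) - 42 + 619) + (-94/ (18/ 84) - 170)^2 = 888318401/ 2394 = 371060.32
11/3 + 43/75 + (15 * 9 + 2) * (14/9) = 48904/225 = 217.35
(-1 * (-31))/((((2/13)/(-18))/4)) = -14508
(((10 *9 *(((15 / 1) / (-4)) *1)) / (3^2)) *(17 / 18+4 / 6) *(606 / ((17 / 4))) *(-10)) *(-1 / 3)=-1464500 / 51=-28715.69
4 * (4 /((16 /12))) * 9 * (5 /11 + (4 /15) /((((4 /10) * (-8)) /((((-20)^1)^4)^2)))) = -2534399999460 /11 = -230399999950.91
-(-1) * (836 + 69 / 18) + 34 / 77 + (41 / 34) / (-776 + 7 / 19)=48628465777 / 57872199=840.27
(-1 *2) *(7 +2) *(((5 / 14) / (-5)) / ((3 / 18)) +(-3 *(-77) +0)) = -4150.29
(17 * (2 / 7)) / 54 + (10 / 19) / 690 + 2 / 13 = 262582 / 1073709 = 0.24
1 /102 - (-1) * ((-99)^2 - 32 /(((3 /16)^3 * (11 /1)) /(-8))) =134622181 /10098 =13331.57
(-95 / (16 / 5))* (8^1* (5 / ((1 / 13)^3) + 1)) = -2609175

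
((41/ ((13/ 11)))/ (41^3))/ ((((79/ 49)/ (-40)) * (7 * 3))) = -0.00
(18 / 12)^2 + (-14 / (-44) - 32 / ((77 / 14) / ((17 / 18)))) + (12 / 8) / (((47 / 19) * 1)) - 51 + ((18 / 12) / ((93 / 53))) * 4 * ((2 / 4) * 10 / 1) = -20900009 / 576972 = -36.22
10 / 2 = 5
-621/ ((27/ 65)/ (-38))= 56810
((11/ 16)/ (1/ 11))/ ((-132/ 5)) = -0.29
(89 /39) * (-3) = -89 /13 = -6.85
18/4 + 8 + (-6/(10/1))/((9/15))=23/2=11.50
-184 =-184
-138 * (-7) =966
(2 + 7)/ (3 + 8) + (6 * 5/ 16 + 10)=1117/ 88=12.69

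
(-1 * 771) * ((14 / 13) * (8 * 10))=-863520 / 13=-66424.62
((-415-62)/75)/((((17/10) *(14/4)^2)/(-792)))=1007424/4165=241.88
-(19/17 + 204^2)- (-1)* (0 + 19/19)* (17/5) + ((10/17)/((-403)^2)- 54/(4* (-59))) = -67786803226937/1628962270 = -41613.49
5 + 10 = 15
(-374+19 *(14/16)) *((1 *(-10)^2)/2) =-17868.75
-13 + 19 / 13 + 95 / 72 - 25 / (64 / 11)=-108695 / 7488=-14.52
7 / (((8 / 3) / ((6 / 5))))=63 / 20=3.15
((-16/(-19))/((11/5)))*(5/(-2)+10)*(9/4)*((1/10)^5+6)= 852633/22000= 38.76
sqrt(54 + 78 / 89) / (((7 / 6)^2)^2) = 2592 * sqrt(108669) / 213689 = 4.00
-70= -70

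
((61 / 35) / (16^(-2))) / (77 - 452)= -15616 / 13125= -1.19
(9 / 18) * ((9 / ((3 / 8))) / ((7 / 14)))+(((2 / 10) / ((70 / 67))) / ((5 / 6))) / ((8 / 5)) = 24.14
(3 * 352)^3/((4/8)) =2355167232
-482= -482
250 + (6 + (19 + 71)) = 346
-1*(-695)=695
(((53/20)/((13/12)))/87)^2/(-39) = -2809/138575775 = -0.00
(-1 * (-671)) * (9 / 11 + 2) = 1891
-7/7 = -1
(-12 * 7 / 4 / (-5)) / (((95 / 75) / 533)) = 33579 / 19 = 1767.32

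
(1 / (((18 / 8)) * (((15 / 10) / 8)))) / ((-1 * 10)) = -32 / 135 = -0.24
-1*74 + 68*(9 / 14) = -212 / 7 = -30.29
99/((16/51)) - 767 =-7223/16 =-451.44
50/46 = 25/23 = 1.09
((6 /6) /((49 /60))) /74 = 30 /1813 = 0.02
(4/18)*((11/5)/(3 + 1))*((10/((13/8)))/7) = 88/819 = 0.11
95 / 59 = 1.61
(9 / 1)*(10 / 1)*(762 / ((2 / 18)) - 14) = 615960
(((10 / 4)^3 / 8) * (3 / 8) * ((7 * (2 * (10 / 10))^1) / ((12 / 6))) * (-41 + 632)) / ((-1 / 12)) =-4654125 / 128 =-36360.35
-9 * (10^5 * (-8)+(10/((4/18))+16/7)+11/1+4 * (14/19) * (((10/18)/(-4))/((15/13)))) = 7199478.62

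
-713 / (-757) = 0.94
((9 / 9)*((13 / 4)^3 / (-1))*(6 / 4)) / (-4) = 6591 / 512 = 12.87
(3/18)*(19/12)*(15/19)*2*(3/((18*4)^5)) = 5/7739670528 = 0.00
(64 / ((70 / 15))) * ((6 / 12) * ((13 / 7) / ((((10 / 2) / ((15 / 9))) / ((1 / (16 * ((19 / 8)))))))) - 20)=-274.17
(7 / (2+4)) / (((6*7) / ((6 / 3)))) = 1 / 18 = 0.06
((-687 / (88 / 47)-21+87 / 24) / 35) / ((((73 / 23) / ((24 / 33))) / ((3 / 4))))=-1166721 / 618310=-1.89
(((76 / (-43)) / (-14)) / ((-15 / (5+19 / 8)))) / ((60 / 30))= -1121 / 36120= -0.03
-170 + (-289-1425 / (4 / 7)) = -11811 / 4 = -2952.75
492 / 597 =164 / 199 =0.82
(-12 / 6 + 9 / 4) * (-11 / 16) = -11 / 64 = -0.17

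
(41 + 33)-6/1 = 68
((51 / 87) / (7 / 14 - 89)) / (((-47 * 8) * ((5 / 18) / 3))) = 153 / 804170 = 0.00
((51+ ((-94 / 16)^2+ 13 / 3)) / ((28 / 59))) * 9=3053427 / 1792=1703.92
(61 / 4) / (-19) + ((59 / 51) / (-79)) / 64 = -3933425 / 4899264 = -0.80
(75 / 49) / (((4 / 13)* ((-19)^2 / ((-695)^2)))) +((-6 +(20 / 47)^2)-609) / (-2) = 1088375269405 / 156300004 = 6963.37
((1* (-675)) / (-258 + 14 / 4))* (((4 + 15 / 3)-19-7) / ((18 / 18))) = -22950 / 509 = -45.09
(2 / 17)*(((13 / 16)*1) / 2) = 13 / 272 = 0.05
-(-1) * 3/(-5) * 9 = -27/5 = -5.40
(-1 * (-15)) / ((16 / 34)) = 255 / 8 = 31.88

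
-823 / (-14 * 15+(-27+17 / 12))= 3.49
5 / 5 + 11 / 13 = 24 / 13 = 1.85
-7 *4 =-28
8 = 8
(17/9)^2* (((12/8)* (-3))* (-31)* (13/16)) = 116467/288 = 404.40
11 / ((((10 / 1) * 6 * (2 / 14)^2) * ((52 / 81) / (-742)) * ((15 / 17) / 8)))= -94139.25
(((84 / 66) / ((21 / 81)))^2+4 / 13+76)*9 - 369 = 841023 / 1573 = 534.66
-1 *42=-42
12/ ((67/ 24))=288/ 67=4.30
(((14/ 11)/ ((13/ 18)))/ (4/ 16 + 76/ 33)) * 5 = 15120/ 4381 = 3.45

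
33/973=0.03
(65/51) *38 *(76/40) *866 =79688.98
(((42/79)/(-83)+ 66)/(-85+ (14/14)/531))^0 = 1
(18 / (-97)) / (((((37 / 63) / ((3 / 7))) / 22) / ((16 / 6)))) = -28512 / 3589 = -7.94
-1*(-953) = 953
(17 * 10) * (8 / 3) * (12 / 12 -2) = -1360 / 3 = -453.33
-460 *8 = -3680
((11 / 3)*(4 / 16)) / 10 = 11 / 120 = 0.09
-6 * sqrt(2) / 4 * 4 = -6 * sqrt(2) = -8.49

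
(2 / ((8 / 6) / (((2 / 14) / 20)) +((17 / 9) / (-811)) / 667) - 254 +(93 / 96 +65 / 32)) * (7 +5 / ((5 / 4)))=-2509018303297 / 908774143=-2760.88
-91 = -91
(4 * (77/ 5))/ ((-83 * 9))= -308/ 3735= -0.08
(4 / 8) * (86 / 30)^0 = 0.50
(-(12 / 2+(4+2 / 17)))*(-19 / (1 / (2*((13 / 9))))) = 84968 / 153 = 555.35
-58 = -58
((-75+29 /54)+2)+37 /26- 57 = -44942 /351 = -128.04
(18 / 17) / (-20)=-9 / 170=-0.05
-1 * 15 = -15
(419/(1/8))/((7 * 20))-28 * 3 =-2102/35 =-60.06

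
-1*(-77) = 77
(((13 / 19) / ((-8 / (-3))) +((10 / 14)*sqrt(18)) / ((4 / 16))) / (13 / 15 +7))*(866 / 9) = 28145 / 8968 +43300*sqrt(2) / 413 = 151.41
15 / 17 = 0.88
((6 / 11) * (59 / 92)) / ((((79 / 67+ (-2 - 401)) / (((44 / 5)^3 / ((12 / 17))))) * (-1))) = 0.84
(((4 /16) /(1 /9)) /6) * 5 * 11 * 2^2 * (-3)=-495 /2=-247.50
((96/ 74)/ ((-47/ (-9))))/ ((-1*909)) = -48/ 175639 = -0.00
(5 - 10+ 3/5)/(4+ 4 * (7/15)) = -3/4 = -0.75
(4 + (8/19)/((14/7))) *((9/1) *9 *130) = 44336.84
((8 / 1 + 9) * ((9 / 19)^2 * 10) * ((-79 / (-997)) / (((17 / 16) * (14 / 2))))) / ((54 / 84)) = 227520 / 359917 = 0.63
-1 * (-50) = 50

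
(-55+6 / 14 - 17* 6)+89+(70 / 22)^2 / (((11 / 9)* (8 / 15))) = -3878879 / 74536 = -52.04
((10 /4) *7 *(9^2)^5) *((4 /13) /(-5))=-48814981614 /13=-3754998585.69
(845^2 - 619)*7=4993842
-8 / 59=-0.14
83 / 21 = 3.95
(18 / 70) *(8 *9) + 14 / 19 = 12802 / 665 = 19.25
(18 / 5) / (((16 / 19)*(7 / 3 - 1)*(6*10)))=171 / 3200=0.05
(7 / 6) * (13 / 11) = 91 / 66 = 1.38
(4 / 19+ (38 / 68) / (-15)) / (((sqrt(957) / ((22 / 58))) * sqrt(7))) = 1679 * sqrt(6699) / 171135090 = 0.00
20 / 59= 0.34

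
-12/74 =-6/37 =-0.16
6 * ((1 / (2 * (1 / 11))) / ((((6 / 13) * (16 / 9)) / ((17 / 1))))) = 21879 / 32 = 683.72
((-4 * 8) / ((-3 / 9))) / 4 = 24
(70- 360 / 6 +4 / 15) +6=16.27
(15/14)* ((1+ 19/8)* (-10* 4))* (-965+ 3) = 974025/7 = 139146.43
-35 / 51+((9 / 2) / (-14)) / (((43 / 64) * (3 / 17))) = -52151 / 15351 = -3.40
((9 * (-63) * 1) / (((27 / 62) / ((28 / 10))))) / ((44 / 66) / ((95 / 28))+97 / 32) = -33247872 / 29437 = -1129.46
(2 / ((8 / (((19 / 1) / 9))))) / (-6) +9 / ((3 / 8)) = 5165 / 216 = 23.91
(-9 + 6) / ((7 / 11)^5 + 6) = -483153 / 983113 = -0.49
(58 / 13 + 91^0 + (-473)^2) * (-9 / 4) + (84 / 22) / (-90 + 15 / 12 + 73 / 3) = -55645619751 / 110539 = -503402.60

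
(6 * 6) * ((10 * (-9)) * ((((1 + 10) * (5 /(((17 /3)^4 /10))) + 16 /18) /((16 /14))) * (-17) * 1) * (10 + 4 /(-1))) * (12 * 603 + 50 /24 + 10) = 14645716515045 /4913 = 2981012927.96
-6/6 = -1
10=10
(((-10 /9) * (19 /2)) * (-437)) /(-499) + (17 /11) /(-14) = -6469657 /691614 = -9.35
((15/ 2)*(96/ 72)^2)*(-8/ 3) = -320/ 9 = -35.56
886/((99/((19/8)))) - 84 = -62.74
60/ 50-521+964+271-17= 3491/ 5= 698.20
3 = 3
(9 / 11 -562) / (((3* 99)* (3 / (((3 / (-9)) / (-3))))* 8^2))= -6173 / 5645376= -0.00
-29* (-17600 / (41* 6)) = 255200 / 123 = 2074.80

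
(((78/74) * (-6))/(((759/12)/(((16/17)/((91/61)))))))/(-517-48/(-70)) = 351360/2875764727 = 0.00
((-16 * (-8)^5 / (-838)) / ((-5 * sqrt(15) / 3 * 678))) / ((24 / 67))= 1097728 * sqrt(15) / 10653075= 0.40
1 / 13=0.08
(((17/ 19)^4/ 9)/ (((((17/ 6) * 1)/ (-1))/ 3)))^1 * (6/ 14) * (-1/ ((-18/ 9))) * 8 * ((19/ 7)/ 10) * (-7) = 0.25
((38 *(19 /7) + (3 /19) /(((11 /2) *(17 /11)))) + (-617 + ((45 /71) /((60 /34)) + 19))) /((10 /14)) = -158758549 /229330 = -692.27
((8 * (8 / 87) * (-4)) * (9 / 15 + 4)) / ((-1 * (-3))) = -5888 / 1305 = -4.51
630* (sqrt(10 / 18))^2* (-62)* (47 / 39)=-26151.28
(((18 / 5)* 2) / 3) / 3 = 4 / 5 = 0.80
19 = 19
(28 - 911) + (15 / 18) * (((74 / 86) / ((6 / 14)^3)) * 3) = -1986871 / 2322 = -855.67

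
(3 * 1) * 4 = 12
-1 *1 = -1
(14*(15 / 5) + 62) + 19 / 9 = 955 / 9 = 106.11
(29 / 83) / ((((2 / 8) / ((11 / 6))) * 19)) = 638 / 4731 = 0.13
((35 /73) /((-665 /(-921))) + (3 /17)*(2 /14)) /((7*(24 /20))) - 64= -73848944 /1155371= -63.92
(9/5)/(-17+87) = 9/350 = 0.03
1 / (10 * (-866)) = -1 / 8660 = -0.00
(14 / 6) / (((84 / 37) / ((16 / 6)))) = 74 / 27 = 2.74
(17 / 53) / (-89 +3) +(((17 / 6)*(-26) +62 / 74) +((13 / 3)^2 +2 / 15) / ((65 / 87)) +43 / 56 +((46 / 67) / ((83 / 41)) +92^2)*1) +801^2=16642453868802036547 / 25603043083800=650018.59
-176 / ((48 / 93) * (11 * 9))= -31 / 9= -3.44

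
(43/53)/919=43/48707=0.00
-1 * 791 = -791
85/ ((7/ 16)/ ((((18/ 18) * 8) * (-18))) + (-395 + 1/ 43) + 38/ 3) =-1684224/ 7575305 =-0.22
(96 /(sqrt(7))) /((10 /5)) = 48*sqrt(7) /7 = 18.14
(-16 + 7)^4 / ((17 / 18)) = 6946.94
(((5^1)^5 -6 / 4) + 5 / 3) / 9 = 18751 / 54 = 347.24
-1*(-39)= 39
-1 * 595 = -595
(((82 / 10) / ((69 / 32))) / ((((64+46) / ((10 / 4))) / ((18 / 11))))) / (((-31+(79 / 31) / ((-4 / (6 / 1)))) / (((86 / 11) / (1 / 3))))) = -0.10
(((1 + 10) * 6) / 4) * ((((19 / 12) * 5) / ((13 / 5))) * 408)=266475 / 13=20498.08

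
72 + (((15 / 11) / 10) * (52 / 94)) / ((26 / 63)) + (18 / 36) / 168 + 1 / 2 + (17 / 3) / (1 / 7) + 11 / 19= 124244389 / 1100176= 112.93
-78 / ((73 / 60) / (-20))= 93600 / 73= 1282.19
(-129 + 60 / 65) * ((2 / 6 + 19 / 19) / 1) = -2220 / 13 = -170.77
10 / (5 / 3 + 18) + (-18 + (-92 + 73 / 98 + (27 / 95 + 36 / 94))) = -2790246867 / 25816630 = -108.08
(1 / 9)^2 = 1 / 81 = 0.01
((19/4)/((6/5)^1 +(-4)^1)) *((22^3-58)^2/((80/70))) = -2663517375/16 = -166469835.94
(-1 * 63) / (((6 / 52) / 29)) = -15834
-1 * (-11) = 11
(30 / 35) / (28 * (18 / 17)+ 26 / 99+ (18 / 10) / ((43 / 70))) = 217107 / 8318072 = 0.03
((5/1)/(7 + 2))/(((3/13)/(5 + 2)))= 455/27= 16.85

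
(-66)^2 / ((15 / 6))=8712 / 5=1742.40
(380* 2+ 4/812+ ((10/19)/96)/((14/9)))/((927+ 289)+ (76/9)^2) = 1085437989/1838523904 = 0.59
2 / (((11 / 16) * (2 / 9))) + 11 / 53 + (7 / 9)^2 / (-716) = 449614421 / 33811668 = 13.30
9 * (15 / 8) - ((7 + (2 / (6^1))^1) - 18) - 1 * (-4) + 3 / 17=12941 / 408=31.72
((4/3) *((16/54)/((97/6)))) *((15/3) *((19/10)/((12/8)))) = 1216/7857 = 0.15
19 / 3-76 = -209 / 3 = -69.67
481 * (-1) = -481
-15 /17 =-0.88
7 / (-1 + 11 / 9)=63 / 2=31.50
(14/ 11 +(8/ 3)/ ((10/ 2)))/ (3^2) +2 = 3268/ 1485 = 2.20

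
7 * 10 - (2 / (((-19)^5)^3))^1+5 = 1138584527240609872427 / 15181127029874798299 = 75.00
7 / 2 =3.50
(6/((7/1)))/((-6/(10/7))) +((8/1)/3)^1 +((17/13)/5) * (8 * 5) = 24698/1911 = 12.92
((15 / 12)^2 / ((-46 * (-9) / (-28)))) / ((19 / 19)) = -175 / 1656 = -0.11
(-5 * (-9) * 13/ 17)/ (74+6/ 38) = 11115/ 23953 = 0.46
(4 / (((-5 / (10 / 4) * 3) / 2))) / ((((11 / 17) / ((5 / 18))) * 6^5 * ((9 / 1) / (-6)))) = 85 / 1732104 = 0.00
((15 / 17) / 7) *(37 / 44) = 555 / 5236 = 0.11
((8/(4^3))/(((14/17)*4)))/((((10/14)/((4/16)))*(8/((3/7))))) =51/71680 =0.00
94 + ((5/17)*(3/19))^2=9807151/104329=94.00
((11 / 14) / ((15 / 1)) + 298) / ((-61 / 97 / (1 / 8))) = -6071327 / 102480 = -59.24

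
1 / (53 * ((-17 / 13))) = -13 / 901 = -0.01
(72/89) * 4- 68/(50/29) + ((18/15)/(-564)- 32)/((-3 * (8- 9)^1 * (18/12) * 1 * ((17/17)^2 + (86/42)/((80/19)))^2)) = -25704982636342/652026066175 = -39.42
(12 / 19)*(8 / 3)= 32 / 19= 1.68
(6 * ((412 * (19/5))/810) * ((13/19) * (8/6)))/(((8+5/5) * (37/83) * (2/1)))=889096/674325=1.32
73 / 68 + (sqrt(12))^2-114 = -6863 / 68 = -100.93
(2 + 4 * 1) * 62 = 372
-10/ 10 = -1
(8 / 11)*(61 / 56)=0.79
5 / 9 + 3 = 32 / 9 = 3.56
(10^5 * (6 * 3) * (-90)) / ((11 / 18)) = -2916000000 / 11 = -265090909.09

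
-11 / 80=-0.14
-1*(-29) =29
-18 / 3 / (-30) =1 / 5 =0.20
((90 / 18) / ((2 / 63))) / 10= 63 / 4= 15.75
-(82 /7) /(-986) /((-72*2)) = -41 /496944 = -0.00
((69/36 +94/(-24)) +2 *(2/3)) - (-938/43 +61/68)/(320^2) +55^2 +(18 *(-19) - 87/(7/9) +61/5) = 16239274121501/6287769600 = 2582.68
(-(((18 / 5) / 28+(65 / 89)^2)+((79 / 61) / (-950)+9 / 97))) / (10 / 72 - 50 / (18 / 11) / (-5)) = -469623239948 / 3895948800625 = -0.12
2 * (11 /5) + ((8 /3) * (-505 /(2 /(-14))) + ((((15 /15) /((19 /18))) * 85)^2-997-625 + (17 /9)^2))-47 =14250.12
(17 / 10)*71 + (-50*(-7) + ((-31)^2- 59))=13727 / 10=1372.70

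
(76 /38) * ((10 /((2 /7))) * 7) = 490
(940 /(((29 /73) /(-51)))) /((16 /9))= -7874145 /116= -67880.56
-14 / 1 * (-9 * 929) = 117054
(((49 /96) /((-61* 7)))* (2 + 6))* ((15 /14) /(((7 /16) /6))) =-60 /427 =-0.14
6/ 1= 6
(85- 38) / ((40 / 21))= 987 / 40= 24.68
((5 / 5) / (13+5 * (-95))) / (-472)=0.00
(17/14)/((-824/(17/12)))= -289/138432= -0.00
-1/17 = -0.06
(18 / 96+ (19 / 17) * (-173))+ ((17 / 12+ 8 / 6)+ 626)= 118479 / 272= 435.58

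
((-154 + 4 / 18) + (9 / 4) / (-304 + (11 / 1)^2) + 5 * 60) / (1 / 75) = 8026925 / 732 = 10965.74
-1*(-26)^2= -676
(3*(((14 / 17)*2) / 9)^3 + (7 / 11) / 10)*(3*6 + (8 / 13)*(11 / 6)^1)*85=4017856409 / 30127383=133.36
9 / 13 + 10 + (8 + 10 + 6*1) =451 / 13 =34.69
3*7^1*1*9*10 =1890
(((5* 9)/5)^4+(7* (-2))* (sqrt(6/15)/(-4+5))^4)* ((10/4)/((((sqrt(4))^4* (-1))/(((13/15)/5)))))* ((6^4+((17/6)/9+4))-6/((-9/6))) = -150134771501/648000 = -231689.46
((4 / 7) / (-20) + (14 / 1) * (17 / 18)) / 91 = 4156 / 28665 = 0.14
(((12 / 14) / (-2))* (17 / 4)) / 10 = -51 / 280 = -0.18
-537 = -537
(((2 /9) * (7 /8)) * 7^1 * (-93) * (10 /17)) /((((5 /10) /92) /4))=-2794960 /51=-54803.14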